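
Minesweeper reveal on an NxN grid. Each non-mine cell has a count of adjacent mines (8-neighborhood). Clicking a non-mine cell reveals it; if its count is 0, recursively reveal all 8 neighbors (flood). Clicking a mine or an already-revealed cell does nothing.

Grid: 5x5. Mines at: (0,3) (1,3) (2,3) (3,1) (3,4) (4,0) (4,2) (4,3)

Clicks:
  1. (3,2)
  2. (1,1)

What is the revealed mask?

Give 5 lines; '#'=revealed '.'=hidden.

Answer: ###..
###..
###..
..#..
.....

Derivation:
Click 1 (3,2) count=4: revealed 1 new [(3,2)] -> total=1
Click 2 (1,1) count=0: revealed 9 new [(0,0) (0,1) (0,2) (1,0) (1,1) (1,2) (2,0) (2,1) (2,2)] -> total=10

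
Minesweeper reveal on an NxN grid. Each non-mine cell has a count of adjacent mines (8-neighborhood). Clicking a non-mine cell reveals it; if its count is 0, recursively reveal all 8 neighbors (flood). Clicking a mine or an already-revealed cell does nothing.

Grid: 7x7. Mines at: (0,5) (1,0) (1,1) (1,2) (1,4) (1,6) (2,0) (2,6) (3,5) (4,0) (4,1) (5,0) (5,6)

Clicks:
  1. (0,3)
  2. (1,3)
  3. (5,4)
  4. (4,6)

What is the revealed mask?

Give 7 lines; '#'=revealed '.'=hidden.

Answer: ...#...
...#...
..###..
..###..
..#####
.#####.
.#####.

Derivation:
Click 1 (0,3) count=2: revealed 1 new [(0,3)] -> total=1
Click 2 (1,3) count=2: revealed 1 new [(1,3)] -> total=2
Click 3 (5,4) count=0: revealed 20 new [(2,2) (2,3) (2,4) (3,2) (3,3) (3,4) (4,2) (4,3) (4,4) (4,5) (5,1) (5,2) (5,3) (5,4) (5,5) (6,1) (6,2) (6,3) (6,4) (6,5)] -> total=22
Click 4 (4,6) count=2: revealed 1 new [(4,6)] -> total=23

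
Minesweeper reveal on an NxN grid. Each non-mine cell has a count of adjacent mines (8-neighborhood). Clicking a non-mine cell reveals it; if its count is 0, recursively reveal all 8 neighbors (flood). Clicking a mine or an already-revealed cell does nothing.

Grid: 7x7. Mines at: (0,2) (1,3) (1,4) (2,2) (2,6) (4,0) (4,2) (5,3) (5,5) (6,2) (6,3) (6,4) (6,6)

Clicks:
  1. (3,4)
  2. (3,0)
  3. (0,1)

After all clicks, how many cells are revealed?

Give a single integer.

Click 1 (3,4) count=0: revealed 9 new [(2,3) (2,4) (2,5) (3,3) (3,4) (3,5) (4,3) (4,4) (4,5)] -> total=9
Click 2 (3,0) count=1: revealed 1 new [(3,0)] -> total=10
Click 3 (0,1) count=1: revealed 1 new [(0,1)] -> total=11

Answer: 11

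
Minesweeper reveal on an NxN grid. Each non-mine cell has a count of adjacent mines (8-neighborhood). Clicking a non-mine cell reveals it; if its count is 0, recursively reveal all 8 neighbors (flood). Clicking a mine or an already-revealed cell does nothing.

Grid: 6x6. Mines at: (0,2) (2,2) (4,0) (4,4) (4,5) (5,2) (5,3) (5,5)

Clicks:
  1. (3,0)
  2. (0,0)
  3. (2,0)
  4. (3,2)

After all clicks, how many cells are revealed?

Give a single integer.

Answer: 9

Derivation:
Click 1 (3,0) count=1: revealed 1 new [(3,0)] -> total=1
Click 2 (0,0) count=0: revealed 7 new [(0,0) (0,1) (1,0) (1,1) (2,0) (2,1) (3,1)] -> total=8
Click 3 (2,0) count=0: revealed 0 new [(none)] -> total=8
Click 4 (3,2) count=1: revealed 1 new [(3,2)] -> total=9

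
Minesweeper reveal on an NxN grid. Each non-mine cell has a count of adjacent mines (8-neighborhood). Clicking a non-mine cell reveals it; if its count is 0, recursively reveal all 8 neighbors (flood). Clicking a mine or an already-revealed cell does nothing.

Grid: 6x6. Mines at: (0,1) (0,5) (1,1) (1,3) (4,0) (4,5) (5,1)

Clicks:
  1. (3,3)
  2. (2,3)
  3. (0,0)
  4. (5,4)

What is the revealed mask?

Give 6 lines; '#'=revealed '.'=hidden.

Answer: #.....
......
.####.
.####.
.####.
..###.

Derivation:
Click 1 (3,3) count=0: revealed 15 new [(2,1) (2,2) (2,3) (2,4) (3,1) (3,2) (3,3) (3,4) (4,1) (4,2) (4,3) (4,4) (5,2) (5,3) (5,4)] -> total=15
Click 2 (2,3) count=1: revealed 0 new [(none)] -> total=15
Click 3 (0,0) count=2: revealed 1 new [(0,0)] -> total=16
Click 4 (5,4) count=1: revealed 0 new [(none)] -> total=16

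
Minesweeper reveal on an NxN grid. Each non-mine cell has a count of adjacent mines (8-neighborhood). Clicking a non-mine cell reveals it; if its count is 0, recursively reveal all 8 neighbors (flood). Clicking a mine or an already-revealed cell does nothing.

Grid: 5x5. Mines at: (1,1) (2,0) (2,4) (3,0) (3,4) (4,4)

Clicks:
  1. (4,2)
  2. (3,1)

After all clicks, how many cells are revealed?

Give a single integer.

Answer: 9

Derivation:
Click 1 (4,2) count=0: revealed 9 new [(2,1) (2,2) (2,3) (3,1) (3,2) (3,3) (4,1) (4,2) (4,3)] -> total=9
Click 2 (3,1) count=2: revealed 0 new [(none)] -> total=9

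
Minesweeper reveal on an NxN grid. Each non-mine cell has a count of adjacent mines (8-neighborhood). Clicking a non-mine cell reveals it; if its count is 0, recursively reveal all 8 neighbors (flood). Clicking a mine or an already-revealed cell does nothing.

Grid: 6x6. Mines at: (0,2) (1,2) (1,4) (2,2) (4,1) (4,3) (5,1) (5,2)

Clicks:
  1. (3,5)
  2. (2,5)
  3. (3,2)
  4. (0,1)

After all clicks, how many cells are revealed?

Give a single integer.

Answer: 10

Derivation:
Click 1 (3,5) count=0: revealed 8 new [(2,4) (2,5) (3,4) (3,5) (4,4) (4,5) (5,4) (5,5)] -> total=8
Click 2 (2,5) count=1: revealed 0 new [(none)] -> total=8
Click 3 (3,2) count=3: revealed 1 new [(3,2)] -> total=9
Click 4 (0,1) count=2: revealed 1 new [(0,1)] -> total=10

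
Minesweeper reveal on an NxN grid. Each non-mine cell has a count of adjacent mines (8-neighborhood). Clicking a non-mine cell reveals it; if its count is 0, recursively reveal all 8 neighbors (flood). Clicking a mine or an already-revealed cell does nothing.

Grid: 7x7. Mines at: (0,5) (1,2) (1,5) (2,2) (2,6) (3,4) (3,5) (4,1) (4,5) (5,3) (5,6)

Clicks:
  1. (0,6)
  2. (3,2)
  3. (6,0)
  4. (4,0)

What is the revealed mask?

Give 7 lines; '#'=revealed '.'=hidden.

Click 1 (0,6) count=2: revealed 1 new [(0,6)] -> total=1
Click 2 (3,2) count=2: revealed 1 new [(3,2)] -> total=2
Click 3 (6,0) count=0: revealed 6 new [(5,0) (5,1) (5,2) (6,0) (6,1) (6,2)] -> total=8
Click 4 (4,0) count=1: revealed 1 new [(4,0)] -> total=9

Answer: ......#
.......
.......
..#....
#......
###....
###....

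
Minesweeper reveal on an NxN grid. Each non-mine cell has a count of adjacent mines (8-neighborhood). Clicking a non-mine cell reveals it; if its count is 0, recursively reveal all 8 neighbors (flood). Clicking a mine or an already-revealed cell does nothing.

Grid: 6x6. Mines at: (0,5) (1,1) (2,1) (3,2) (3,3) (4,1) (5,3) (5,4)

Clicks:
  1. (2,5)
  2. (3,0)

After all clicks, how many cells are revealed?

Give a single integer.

Click 1 (2,5) count=0: revealed 8 new [(1,4) (1,5) (2,4) (2,5) (3,4) (3,5) (4,4) (4,5)] -> total=8
Click 2 (3,0) count=2: revealed 1 new [(3,0)] -> total=9

Answer: 9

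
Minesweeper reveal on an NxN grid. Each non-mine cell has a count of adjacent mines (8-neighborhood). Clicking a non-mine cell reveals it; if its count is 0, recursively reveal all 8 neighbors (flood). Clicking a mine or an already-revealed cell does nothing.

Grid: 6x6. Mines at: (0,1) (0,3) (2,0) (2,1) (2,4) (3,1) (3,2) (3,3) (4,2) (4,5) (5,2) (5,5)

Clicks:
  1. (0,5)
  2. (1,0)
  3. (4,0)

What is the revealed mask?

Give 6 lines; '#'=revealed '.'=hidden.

Click 1 (0,5) count=0: revealed 4 new [(0,4) (0,5) (1,4) (1,5)] -> total=4
Click 2 (1,0) count=3: revealed 1 new [(1,0)] -> total=5
Click 3 (4,0) count=1: revealed 1 new [(4,0)] -> total=6

Answer: ....##
#...##
......
......
#.....
......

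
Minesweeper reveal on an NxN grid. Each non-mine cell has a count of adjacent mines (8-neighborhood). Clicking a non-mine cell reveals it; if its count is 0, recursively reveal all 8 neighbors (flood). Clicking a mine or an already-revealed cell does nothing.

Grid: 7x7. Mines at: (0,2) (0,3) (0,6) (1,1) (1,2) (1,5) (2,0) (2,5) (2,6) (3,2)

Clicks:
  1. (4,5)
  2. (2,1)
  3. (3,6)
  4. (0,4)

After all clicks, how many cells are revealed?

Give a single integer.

Answer: 29

Derivation:
Click 1 (4,5) count=0: revealed 27 new [(3,0) (3,1) (3,3) (3,4) (3,5) (3,6) (4,0) (4,1) (4,2) (4,3) (4,4) (4,5) (4,6) (5,0) (5,1) (5,2) (5,3) (5,4) (5,5) (5,6) (6,0) (6,1) (6,2) (6,3) (6,4) (6,5) (6,6)] -> total=27
Click 2 (2,1) count=4: revealed 1 new [(2,1)] -> total=28
Click 3 (3,6) count=2: revealed 0 new [(none)] -> total=28
Click 4 (0,4) count=2: revealed 1 new [(0,4)] -> total=29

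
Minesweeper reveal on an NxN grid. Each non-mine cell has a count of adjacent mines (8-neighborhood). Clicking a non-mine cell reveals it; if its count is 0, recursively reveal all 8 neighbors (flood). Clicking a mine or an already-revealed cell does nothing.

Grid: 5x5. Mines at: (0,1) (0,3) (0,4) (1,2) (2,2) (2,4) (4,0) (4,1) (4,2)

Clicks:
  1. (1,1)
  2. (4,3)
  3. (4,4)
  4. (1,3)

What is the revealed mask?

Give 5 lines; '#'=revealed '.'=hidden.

Answer: .....
.#.#.
.....
...##
...##

Derivation:
Click 1 (1,1) count=3: revealed 1 new [(1,1)] -> total=1
Click 2 (4,3) count=1: revealed 1 new [(4,3)] -> total=2
Click 3 (4,4) count=0: revealed 3 new [(3,3) (3,4) (4,4)] -> total=5
Click 4 (1,3) count=5: revealed 1 new [(1,3)] -> total=6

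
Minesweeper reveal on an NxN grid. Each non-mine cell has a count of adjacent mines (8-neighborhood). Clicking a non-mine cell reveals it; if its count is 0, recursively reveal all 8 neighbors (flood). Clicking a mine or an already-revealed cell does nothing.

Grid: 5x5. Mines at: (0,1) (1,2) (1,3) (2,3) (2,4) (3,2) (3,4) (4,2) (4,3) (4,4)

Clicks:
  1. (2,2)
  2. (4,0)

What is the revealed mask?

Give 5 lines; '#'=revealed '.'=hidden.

Answer: .....
##...
###..
##...
##...

Derivation:
Click 1 (2,2) count=4: revealed 1 new [(2,2)] -> total=1
Click 2 (4,0) count=0: revealed 8 new [(1,0) (1,1) (2,0) (2,1) (3,0) (3,1) (4,0) (4,1)] -> total=9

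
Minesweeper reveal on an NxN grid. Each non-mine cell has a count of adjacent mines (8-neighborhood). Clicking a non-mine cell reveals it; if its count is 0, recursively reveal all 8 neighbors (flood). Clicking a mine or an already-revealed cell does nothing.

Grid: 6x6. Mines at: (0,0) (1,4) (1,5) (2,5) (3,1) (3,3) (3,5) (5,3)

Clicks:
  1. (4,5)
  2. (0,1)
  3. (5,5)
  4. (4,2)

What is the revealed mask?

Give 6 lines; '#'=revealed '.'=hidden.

Answer: .#....
......
......
......
..#.##
....##

Derivation:
Click 1 (4,5) count=1: revealed 1 new [(4,5)] -> total=1
Click 2 (0,1) count=1: revealed 1 new [(0,1)] -> total=2
Click 3 (5,5) count=0: revealed 3 new [(4,4) (5,4) (5,5)] -> total=5
Click 4 (4,2) count=3: revealed 1 new [(4,2)] -> total=6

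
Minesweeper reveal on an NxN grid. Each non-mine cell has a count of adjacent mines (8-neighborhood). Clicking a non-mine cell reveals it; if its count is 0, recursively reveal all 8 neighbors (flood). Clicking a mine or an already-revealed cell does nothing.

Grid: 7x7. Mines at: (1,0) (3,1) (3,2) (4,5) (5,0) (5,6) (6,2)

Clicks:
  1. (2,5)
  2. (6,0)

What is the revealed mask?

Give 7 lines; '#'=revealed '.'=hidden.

Answer: .######
.######
.######
...####
.......
.......
#......

Derivation:
Click 1 (2,5) count=0: revealed 22 new [(0,1) (0,2) (0,3) (0,4) (0,5) (0,6) (1,1) (1,2) (1,3) (1,4) (1,5) (1,6) (2,1) (2,2) (2,3) (2,4) (2,5) (2,6) (3,3) (3,4) (3,5) (3,6)] -> total=22
Click 2 (6,0) count=1: revealed 1 new [(6,0)] -> total=23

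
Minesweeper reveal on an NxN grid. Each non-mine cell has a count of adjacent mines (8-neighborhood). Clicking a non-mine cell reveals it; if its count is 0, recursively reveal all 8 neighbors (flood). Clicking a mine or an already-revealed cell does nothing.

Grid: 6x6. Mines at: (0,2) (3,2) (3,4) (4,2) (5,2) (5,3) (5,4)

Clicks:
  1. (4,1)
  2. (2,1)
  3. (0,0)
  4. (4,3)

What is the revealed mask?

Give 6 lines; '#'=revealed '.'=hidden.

Click 1 (4,1) count=3: revealed 1 new [(4,1)] -> total=1
Click 2 (2,1) count=1: revealed 1 new [(2,1)] -> total=2
Click 3 (0,0) count=0: revealed 10 new [(0,0) (0,1) (1,0) (1,1) (2,0) (3,0) (3,1) (4,0) (5,0) (5,1)] -> total=12
Click 4 (4,3) count=6: revealed 1 new [(4,3)] -> total=13

Answer: ##....
##....
##....
##....
##.#..
##....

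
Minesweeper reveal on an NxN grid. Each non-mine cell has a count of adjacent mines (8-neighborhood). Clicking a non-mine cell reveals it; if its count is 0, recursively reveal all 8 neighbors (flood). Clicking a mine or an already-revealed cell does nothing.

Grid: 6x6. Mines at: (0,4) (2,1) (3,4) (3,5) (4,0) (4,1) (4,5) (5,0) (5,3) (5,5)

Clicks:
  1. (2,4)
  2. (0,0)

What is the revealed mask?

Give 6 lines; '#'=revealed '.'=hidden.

Answer: ####..
####..
....#.
......
......
......

Derivation:
Click 1 (2,4) count=2: revealed 1 new [(2,4)] -> total=1
Click 2 (0,0) count=0: revealed 8 new [(0,0) (0,1) (0,2) (0,3) (1,0) (1,1) (1,2) (1,3)] -> total=9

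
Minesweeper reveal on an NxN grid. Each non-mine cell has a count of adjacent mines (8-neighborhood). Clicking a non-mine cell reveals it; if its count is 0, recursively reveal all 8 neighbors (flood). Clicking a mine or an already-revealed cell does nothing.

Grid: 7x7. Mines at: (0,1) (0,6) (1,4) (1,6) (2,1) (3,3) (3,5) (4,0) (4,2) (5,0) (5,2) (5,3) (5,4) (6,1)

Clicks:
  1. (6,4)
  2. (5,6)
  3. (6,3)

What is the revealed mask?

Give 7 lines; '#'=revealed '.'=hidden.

Click 1 (6,4) count=2: revealed 1 new [(6,4)] -> total=1
Click 2 (5,6) count=0: revealed 6 new [(4,5) (4,6) (5,5) (5,6) (6,5) (6,6)] -> total=7
Click 3 (6,3) count=3: revealed 1 new [(6,3)] -> total=8

Answer: .......
.......
.......
.......
.....##
.....##
...####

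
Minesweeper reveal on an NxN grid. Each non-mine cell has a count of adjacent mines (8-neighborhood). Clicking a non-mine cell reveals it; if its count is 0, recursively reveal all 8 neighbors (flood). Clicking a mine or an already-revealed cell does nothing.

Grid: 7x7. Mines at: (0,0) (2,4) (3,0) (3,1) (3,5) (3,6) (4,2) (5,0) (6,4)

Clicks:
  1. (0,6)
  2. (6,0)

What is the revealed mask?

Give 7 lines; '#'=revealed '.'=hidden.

Answer: .######
.######
.###.##
.......
.......
.......
#......

Derivation:
Click 1 (0,6) count=0: revealed 17 new [(0,1) (0,2) (0,3) (0,4) (0,5) (0,6) (1,1) (1,2) (1,3) (1,4) (1,5) (1,6) (2,1) (2,2) (2,3) (2,5) (2,6)] -> total=17
Click 2 (6,0) count=1: revealed 1 new [(6,0)] -> total=18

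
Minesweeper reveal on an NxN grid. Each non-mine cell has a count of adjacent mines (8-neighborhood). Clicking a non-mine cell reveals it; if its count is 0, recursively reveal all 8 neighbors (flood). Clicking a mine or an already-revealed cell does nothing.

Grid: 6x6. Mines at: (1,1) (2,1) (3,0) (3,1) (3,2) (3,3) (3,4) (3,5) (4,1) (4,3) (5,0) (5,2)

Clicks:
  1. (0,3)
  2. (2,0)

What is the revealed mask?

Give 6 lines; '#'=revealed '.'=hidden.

Answer: ..####
..####
#.####
......
......
......

Derivation:
Click 1 (0,3) count=0: revealed 12 new [(0,2) (0,3) (0,4) (0,5) (1,2) (1,3) (1,4) (1,5) (2,2) (2,3) (2,4) (2,5)] -> total=12
Click 2 (2,0) count=4: revealed 1 new [(2,0)] -> total=13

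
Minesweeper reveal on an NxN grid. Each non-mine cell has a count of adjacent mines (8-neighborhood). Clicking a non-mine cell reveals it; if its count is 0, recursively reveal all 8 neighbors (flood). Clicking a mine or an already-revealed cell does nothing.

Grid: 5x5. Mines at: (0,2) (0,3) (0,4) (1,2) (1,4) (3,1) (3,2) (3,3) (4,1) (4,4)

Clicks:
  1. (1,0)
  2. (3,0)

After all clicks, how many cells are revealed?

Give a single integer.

Click 1 (1,0) count=0: revealed 6 new [(0,0) (0,1) (1,0) (1,1) (2,0) (2,1)] -> total=6
Click 2 (3,0) count=2: revealed 1 new [(3,0)] -> total=7

Answer: 7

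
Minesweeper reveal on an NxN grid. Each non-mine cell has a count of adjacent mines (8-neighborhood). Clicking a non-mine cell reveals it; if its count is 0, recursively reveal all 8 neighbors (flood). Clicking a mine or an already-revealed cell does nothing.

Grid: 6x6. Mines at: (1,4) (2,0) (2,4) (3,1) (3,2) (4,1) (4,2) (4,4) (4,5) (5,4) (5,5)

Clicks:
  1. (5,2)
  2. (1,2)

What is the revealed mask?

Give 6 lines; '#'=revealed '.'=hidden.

Answer: ####..
####..
.###..
......
......
..#...

Derivation:
Click 1 (5,2) count=2: revealed 1 new [(5,2)] -> total=1
Click 2 (1,2) count=0: revealed 11 new [(0,0) (0,1) (0,2) (0,3) (1,0) (1,1) (1,2) (1,3) (2,1) (2,2) (2,3)] -> total=12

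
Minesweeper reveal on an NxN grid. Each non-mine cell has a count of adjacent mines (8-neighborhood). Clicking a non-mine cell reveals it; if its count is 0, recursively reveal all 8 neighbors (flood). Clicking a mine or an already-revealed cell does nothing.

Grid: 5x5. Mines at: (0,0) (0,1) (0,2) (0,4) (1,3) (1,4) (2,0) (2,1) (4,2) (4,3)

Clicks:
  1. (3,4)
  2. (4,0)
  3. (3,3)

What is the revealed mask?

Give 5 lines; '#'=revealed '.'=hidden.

Click 1 (3,4) count=1: revealed 1 new [(3,4)] -> total=1
Click 2 (4,0) count=0: revealed 4 new [(3,0) (3,1) (4,0) (4,1)] -> total=5
Click 3 (3,3) count=2: revealed 1 new [(3,3)] -> total=6

Answer: .....
.....
.....
##.##
##...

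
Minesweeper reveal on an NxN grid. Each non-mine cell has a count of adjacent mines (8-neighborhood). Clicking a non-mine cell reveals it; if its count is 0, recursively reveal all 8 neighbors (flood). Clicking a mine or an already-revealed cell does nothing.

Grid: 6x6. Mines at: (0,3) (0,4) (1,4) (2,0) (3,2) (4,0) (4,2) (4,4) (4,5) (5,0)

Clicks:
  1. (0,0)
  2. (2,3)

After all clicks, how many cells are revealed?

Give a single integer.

Click 1 (0,0) count=0: revealed 6 new [(0,0) (0,1) (0,2) (1,0) (1,1) (1,2)] -> total=6
Click 2 (2,3) count=2: revealed 1 new [(2,3)] -> total=7

Answer: 7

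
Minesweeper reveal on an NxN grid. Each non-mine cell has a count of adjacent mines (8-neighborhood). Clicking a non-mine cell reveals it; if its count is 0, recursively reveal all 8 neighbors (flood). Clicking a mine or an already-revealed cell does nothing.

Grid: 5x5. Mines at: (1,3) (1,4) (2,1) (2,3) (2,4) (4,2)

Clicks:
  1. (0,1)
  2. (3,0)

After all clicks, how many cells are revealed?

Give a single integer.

Answer: 7

Derivation:
Click 1 (0,1) count=0: revealed 6 new [(0,0) (0,1) (0,2) (1,0) (1,1) (1,2)] -> total=6
Click 2 (3,0) count=1: revealed 1 new [(3,0)] -> total=7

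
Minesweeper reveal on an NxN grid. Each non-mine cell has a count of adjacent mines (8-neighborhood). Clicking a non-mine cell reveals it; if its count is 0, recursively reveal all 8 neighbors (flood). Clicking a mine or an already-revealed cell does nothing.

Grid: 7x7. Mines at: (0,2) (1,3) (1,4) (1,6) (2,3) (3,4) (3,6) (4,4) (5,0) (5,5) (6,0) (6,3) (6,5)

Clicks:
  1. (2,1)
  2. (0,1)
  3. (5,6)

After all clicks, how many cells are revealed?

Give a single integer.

Answer: 20

Derivation:
Click 1 (2,1) count=0: revealed 19 new [(0,0) (0,1) (1,0) (1,1) (1,2) (2,0) (2,1) (2,2) (3,0) (3,1) (3,2) (3,3) (4,0) (4,1) (4,2) (4,3) (5,1) (5,2) (5,3)] -> total=19
Click 2 (0,1) count=1: revealed 0 new [(none)] -> total=19
Click 3 (5,6) count=2: revealed 1 new [(5,6)] -> total=20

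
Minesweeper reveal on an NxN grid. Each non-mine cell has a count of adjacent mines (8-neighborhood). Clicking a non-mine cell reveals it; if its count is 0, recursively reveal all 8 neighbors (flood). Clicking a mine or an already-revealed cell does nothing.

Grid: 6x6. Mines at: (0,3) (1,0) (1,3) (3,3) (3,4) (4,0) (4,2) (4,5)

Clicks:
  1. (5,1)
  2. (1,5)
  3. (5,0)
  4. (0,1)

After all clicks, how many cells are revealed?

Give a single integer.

Click 1 (5,1) count=2: revealed 1 new [(5,1)] -> total=1
Click 2 (1,5) count=0: revealed 6 new [(0,4) (0,5) (1,4) (1,5) (2,4) (2,5)] -> total=7
Click 3 (5,0) count=1: revealed 1 new [(5,0)] -> total=8
Click 4 (0,1) count=1: revealed 1 new [(0,1)] -> total=9

Answer: 9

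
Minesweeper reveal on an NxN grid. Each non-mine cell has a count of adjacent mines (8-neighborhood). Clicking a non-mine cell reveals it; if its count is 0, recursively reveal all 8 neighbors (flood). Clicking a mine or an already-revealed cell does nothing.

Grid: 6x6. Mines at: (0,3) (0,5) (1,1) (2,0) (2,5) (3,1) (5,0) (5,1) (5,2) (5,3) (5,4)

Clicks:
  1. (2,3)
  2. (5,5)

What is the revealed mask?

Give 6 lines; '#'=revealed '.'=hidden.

Answer: ......
..###.
..###.
..###.
..###.
.....#

Derivation:
Click 1 (2,3) count=0: revealed 12 new [(1,2) (1,3) (1,4) (2,2) (2,3) (2,4) (3,2) (3,3) (3,4) (4,2) (4,3) (4,4)] -> total=12
Click 2 (5,5) count=1: revealed 1 new [(5,5)] -> total=13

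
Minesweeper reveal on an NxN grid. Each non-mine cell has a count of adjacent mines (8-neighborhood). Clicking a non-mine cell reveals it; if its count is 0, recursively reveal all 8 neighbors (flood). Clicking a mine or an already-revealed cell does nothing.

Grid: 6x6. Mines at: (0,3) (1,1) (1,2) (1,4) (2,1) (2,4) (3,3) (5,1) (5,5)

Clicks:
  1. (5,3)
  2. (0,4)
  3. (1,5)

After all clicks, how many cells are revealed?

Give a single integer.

Click 1 (5,3) count=0: revealed 6 new [(4,2) (4,3) (4,4) (5,2) (5,3) (5,4)] -> total=6
Click 2 (0,4) count=2: revealed 1 new [(0,4)] -> total=7
Click 3 (1,5) count=2: revealed 1 new [(1,5)] -> total=8

Answer: 8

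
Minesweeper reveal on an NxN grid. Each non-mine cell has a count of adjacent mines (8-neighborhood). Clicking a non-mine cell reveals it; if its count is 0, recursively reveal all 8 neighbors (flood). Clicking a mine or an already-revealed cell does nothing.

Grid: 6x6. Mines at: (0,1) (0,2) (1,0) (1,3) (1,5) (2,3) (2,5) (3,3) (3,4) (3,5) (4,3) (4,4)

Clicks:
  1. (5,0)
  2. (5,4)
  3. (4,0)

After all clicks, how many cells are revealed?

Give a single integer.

Answer: 13

Derivation:
Click 1 (5,0) count=0: revealed 12 new [(2,0) (2,1) (2,2) (3,0) (3,1) (3,2) (4,0) (4,1) (4,2) (5,0) (5,1) (5,2)] -> total=12
Click 2 (5,4) count=2: revealed 1 new [(5,4)] -> total=13
Click 3 (4,0) count=0: revealed 0 new [(none)] -> total=13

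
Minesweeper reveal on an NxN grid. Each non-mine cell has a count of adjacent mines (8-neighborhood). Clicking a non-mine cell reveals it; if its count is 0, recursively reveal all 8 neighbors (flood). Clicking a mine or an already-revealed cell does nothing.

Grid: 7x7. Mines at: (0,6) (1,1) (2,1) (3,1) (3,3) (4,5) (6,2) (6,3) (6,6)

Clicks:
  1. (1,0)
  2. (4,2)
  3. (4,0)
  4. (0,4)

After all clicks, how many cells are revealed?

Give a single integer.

Answer: 20

Derivation:
Click 1 (1,0) count=2: revealed 1 new [(1,0)] -> total=1
Click 2 (4,2) count=2: revealed 1 new [(4,2)] -> total=2
Click 3 (4,0) count=1: revealed 1 new [(4,0)] -> total=3
Click 4 (0,4) count=0: revealed 17 new [(0,2) (0,3) (0,4) (0,5) (1,2) (1,3) (1,4) (1,5) (1,6) (2,2) (2,3) (2,4) (2,5) (2,6) (3,4) (3,5) (3,6)] -> total=20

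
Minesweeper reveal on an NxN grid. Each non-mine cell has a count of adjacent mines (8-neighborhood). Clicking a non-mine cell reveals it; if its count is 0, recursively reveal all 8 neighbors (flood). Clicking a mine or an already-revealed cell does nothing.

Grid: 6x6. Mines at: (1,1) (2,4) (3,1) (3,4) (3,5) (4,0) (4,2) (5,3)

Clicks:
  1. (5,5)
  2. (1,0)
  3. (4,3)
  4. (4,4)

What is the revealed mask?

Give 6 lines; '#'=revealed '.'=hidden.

Click 1 (5,5) count=0: revealed 4 new [(4,4) (4,5) (5,4) (5,5)] -> total=4
Click 2 (1,0) count=1: revealed 1 new [(1,0)] -> total=5
Click 3 (4,3) count=3: revealed 1 new [(4,3)] -> total=6
Click 4 (4,4) count=3: revealed 0 new [(none)] -> total=6

Answer: ......
#.....
......
......
...###
....##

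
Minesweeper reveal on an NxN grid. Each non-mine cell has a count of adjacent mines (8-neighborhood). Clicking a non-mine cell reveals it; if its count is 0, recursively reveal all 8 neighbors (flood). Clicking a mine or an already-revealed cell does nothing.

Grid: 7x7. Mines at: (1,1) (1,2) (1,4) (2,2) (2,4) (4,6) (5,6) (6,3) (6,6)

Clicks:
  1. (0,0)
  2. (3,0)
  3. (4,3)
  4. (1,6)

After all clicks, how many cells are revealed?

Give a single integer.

Answer: 31

Derivation:
Click 1 (0,0) count=1: revealed 1 new [(0,0)] -> total=1
Click 2 (3,0) count=0: revealed 23 new [(2,0) (2,1) (3,0) (3,1) (3,2) (3,3) (3,4) (3,5) (4,0) (4,1) (4,2) (4,3) (4,4) (4,5) (5,0) (5,1) (5,2) (5,3) (5,4) (5,5) (6,0) (6,1) (6,2)] -> total=24
Click 3 (4,3) count=0: revealed 0 new [(none)] -> total=24
Click 4 (1,6) count=0: revealed 7 new [(0,5) (0,6) (1,5) (1,6) (2,5) (2,6) (3,6)] -> total=31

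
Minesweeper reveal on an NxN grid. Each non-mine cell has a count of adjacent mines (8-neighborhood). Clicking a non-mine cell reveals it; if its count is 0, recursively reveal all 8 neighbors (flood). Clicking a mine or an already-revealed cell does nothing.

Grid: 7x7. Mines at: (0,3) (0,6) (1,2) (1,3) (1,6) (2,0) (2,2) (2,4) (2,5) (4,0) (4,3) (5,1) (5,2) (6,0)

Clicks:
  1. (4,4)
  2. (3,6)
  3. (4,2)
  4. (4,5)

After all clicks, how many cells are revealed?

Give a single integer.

Click 1 (4,4) count=1: revealed 1 new [(4,4)] -> total=1
Click 2 (3,6) count=1: revealed 1 new [(3,6)] -> total=2
Click 3 (4,2) count=3: revealed 1 new [(4,2)] -> total=3
Click 4 (4,5) count=0: revealed 12 new [(3,4) (3,5) (4,5) (4,6) (5,3) (5,4) (5,5) (5,6) (6,3) (6,4) (6,5) (6,6)] -> total=15

Answer: 15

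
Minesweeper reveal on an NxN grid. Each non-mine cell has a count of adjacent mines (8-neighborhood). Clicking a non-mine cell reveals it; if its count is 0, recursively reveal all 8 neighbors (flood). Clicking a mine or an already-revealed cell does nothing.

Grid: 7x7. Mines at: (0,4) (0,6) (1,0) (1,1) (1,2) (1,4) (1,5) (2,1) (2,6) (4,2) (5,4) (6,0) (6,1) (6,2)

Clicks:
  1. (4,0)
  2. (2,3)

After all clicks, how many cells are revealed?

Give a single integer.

Answer: 7

Derivation:
Click 1 (4,0) count=0: revealed 6 new [(3,0) (3,1) (4,0) (4,1) (5,0) (5,1)] -> total=6
Click 2 (2,3) count=2: revealed 1 new [(2,3)] -> total=7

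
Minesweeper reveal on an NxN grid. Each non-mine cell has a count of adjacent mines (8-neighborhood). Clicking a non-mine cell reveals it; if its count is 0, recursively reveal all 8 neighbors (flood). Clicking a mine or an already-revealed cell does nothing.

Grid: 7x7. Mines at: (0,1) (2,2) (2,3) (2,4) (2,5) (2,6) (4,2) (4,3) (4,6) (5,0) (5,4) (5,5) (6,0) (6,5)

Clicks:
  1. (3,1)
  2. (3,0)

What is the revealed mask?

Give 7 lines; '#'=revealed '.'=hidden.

Click 1 (3,1) count=2: revealed 1 new [(3,1)] -> total=1
Click 2 (3,0) count=0: revealed 7 new [(1,0) (1,1) (2,0) (2,1) (3,0) (4,0) (4,1)] -> total=8

Answer: .......
##.....
##.....
##.....
##.....
.......
.......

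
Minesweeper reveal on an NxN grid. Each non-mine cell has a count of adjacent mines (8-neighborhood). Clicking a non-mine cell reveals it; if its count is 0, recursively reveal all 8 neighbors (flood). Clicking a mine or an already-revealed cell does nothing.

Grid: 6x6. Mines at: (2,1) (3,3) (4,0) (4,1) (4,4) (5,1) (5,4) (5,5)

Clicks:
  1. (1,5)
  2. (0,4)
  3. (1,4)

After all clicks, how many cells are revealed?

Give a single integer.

Click 1 (1,5) count=0: revealed 18 new [(0,0) (0,1) (0,2) (0,3) (0,4) (0,5) (1,0) (1,1) (1,2) (1,3) (1,4) (1,5) (2,2) (2,3) (2,4) (2,5) (3,4) (3,5)] -> total=18
Click 2 (0,4) count=0: revealed 0 new [(none)] -> total=18
Click 3 (1,4) count=0: revealed 0 new [(none)] -> total=18

Answer: 18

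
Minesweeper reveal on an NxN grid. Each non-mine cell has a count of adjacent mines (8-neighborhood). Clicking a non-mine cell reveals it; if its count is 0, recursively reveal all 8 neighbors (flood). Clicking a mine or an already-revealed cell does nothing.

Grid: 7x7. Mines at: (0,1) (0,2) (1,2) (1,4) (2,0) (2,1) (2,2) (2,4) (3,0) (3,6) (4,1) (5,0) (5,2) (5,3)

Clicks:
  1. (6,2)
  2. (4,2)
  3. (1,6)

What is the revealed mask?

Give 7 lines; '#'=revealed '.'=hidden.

Answer: .....##
.....##
.....##
.......
..#....
.......
..#....

Derivation:
Click 1 (6,2) count=2: revealed 1 new [(6,2)] -> total=1
Click 2 (4,2) count=3: revealed 1 new [(4,2)] -> total=2
Click 3 (1,6) count=0: revealed 6 new [(0,5) (0,6) (1,5) (1,6) (2,5) (2,6)] -> total=8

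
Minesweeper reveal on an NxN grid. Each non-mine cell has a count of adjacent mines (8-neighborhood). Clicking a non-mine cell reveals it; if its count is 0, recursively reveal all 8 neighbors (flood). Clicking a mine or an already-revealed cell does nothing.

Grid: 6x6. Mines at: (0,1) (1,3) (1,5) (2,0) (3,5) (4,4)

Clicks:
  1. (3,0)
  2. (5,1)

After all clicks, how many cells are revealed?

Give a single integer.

Click 1 (3,0) count=1: revealed 1 new [(3,0)] -> total=1
Click 2 (5,1) count=0: revealed 14 new [(2,1) (2,2) (2,3) (3,1) (3,2) (3,3) (4,0) (4,1) (4,2) (4,3) (5,0) (5,1) (5,2) (5,3)] -> total=15

Answer: 15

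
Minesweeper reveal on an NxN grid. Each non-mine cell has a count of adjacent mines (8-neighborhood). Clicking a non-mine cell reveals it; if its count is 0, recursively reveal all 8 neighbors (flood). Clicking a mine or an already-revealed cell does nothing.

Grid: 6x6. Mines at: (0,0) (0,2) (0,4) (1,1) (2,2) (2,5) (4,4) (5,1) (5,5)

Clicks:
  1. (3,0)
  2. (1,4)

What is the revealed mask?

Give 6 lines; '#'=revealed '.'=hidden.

Answer: ......
....#.
##....
##....
##....
......

Derivation:
Click 1 (3,0) count=0: revealed 6 new [(2,0) (2,1) (3,0) (3,1) (4,0) (4,1)] -> total=6
Click 2 (1,4) count=2: revealed 1 new [(1,4)] -> total=7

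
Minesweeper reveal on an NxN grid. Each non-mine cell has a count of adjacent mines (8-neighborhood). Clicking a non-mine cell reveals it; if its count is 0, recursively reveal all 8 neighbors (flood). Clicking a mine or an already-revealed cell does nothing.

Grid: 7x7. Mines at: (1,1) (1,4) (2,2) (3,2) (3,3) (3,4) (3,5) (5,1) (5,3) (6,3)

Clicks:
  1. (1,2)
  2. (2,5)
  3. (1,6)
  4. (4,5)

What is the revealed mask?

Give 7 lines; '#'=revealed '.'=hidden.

Click 1 (1,2) count=2: revealed 1 new [(1,2)] -> total=1
Click 2 (2,5) count=3: revealed 1 new [(2,5)] -> total=2
Click 3 (1,6) count=0: revealed 5 new [(0,5) (0,6) (1,5) (1,6) (2,6)] -> total=7
Click 4 (4,5) count=2: revealed 1 new [(4,5)] -> total=8

Answer: .....##
..#..##
.....##
.......
.....#.
.......
.......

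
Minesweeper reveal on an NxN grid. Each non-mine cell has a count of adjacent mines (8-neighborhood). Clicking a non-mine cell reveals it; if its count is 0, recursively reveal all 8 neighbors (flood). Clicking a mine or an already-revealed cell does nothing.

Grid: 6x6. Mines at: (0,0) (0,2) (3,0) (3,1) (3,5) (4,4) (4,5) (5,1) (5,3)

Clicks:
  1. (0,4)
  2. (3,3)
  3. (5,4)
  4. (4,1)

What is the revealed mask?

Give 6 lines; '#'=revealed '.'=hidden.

Click 1 (0,4) count=0: revealed 14 new [(0,3) (0,4) (0,5) (1,2) (1,3) (1,4) (1,5) (2,2) (2,3) (2,4) (2,5) (3,2) (3,3) (3,4)] -> total=14
Click 2 (3,3) count=1: revealed 0 new [(none)] -> total=14
Click 3 (5,4) count=3: revealed 1 new [(5,4)] -> total=15
Click 4 (4,1) count=3: revealed 1 new [(4,1)] -> total=16

Answer: ...###
..####
..####
..###.
.#....
....#.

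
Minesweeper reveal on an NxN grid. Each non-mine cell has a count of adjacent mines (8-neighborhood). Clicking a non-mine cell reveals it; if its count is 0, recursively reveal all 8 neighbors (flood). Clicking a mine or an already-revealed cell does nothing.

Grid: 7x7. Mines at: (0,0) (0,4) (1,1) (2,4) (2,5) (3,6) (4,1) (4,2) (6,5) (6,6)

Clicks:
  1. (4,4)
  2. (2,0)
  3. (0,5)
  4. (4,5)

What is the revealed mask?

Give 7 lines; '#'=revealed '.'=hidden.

Answer: .....#.
.......
#......
...###.
...###.
...###.
.......

Derivation:
Click 1 (4,4) count=0: revealed 9 new [(3,3) (3,4) (3,5) (4,3) (4,4) (4,5) (5,3) (5,4) (5,5)] -> total=9
Click 2 (2,0) count=1: revealed 1 new [(2,0)] -> total=10
Click 3 (0,5) count=1: revealed 1 new [(0,5)] -> total=11
Click 4 (4,5) count=1: revealed 0 new [(none)] -> total=11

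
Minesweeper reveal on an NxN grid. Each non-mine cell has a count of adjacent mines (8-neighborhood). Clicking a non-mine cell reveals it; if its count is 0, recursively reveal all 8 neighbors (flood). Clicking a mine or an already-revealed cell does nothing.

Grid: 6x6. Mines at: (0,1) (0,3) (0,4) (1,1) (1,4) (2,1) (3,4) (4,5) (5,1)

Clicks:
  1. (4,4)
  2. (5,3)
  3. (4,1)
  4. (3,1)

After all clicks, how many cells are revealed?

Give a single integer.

Click 1 (4,4) count=2: revealed 1 new [(4,4)] -> total=1
Click 2 (5,3) count=0: revealed 5 new [(4,2) (4,3) (5,2) (5,3) (5,4)] -> total=6
Click 3 (4,1) count=1: revealed 1 new [(4,1)] -> total=7
Click 4 (3,1) count=1: revealed 1 new [(3,1)] -> total=8

Answer: 8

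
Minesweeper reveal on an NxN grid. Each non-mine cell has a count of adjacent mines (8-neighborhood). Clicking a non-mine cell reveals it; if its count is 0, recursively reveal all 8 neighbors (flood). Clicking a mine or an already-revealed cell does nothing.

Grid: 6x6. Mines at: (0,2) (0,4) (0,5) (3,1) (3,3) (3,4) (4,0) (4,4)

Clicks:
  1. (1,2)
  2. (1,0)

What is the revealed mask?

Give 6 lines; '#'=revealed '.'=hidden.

Click 1 (1,2) count=1: revealed 1 new [(1,2)] -> total=1
Click 2 (1,0) count=0: revealed 6 new [(0,0) (0,1) (1,0) (1,1) (2,0) (2,1)] -> total=7

Answer: ##....
###...
##....
......
......
......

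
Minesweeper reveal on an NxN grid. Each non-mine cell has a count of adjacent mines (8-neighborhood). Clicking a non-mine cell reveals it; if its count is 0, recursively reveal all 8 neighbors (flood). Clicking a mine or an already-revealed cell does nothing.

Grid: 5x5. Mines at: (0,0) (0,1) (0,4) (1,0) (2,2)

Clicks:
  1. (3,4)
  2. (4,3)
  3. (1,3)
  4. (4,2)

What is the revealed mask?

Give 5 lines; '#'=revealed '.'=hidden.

Answer: .....
...##
##.##
#####
#####

Derivation:
Click 1 (3,4) count=0: revealed 16 new [(1,3) (1,4) (2,0) (2,1) (2,3) (2,4) (3,0) (3,1) (3,2) (3,3) (3,4) (4,0) (4,1) (4,2) (4,3) (4,4)] -> total=16
Click 2 (4,3) count=0: revealed 0 new [(none)] -> total=16
Click 3 (1,3) count=2: revealed 0 new [(none)] -> total=16
Click 4 (4,2) count=0: revealed 0 new [(none)] -> total=16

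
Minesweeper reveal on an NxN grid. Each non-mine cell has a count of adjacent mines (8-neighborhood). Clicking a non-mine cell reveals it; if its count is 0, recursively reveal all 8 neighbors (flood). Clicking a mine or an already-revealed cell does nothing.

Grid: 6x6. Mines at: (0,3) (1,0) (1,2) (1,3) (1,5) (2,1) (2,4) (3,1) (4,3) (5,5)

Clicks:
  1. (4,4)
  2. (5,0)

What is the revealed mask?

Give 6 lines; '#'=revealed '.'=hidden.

Click 1 (4,4) count=2: revealed 1 new [(4,4)] -> total=1
Click 2 (5,0) count=0: revealed 6 new [(4,0) (4,1) (4,2) (5,0) (5,1) (5,2)] -> total=7

Answer: ......
......
......
......
###.#.
###...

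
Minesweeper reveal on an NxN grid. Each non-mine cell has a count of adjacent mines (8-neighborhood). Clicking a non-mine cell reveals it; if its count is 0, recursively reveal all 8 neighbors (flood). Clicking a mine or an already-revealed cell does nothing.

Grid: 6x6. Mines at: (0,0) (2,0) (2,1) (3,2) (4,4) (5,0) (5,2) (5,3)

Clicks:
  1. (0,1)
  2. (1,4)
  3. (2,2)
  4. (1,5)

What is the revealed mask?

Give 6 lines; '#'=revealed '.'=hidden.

Click 1 (0,1) count=1: revealed 1 new [(0,1)] -> total=1
Click 2 (1,4) count=0: revealed 16 new [(0,2) (0,3) (0,4) (0,5) (1,1) (1,2) (1,3) (1,4) (1,5) (2,2) (2,3) (2,4) (2,5) (3,3) (3,4) (3,5)] -> total=17
Click 3 (2,2) count=2: revealed 0 new [(none)] -> total=17
Click 4 (1,5) count=0: revealed 0 new [(none)] -> total=17

Answer: .#####
.#####
..####
...###
......
......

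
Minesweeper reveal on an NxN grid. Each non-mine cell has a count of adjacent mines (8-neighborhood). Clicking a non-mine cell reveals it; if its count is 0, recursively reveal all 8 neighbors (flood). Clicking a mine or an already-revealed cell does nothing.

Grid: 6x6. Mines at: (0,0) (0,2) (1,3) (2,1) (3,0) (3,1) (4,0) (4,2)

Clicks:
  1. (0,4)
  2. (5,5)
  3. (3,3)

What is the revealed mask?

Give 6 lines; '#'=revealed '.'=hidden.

Answer: ....##
....##
...###
...###
...###
...###

Derivation:
Click 1 (0,4) count=1: revealed 1 new [(0,4)] -> total=1
Click 2 (5,5) count=0: revealed 15 new [(0,5) (1,4) (1,5) (2,3) (2,4) (2,5) (3,3) (3,4) (3,5) (4,3) (4,4) (4,5) (5,3) (5,4) (5,5)] -> total=16
Click 3 (3,3) count=1: revealed 0 new [(none)] -> total=16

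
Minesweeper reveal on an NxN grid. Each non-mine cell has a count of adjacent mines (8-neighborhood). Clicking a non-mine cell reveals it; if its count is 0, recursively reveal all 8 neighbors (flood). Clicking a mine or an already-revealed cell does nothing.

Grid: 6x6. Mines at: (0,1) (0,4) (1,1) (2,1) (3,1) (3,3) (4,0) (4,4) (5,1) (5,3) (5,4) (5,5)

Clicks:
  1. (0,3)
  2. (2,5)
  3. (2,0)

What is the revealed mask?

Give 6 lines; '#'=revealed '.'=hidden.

Click 1 (0,3) count=1: revealed 1 new [(0,3)] -> total=1
Click 2 (2,5) count=0: revealed 6 new [(1,4) (1,5) (2,4) (2,5) (3,4) (3,5)] -> total=7
Click 3 (2,0) count=3: revealed 1 new [(2,0)] -> total=8

Answer: ...#..
....##
#...##
....##
......
......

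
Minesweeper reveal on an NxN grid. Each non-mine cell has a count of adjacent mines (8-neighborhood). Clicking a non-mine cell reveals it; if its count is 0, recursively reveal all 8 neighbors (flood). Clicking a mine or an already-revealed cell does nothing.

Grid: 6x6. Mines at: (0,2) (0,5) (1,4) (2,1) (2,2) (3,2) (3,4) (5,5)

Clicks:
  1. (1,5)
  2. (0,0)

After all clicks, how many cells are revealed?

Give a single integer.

Answer: 5

Derivation:
Click 1 (1,5) count=2: revealed 1 new [(1,5)] -> total=1
Click 2 (0,0) count=0: revealed 4 new [(0,0) (0,1) (1,0) (1,1)] -> total=5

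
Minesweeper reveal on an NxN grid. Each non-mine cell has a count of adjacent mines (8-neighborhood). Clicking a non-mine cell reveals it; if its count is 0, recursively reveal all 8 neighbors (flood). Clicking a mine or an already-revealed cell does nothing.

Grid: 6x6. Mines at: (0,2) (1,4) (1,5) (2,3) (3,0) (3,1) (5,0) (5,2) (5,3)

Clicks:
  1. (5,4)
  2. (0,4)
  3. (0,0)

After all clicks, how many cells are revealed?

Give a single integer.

Click 1 (5,4) count=1: revealed 1 new [(5,4)] -> total=1
Click 2 (0,4) count=2: revealed 1 new [(0,4)] -> total=2
Click 3 (0,0) count=0: revealed 6 new [(0,0) (0,1) (1,0) (1,1) (2,0) (2,1)] -> total=8

Answer: 8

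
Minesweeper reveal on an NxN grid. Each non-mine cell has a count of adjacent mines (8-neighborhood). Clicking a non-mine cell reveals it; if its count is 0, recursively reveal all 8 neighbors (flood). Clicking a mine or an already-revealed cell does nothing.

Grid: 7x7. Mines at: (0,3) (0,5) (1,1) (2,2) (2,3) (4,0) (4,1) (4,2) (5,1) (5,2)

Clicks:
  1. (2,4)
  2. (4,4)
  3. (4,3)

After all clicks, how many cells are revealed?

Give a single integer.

Answer: 22

Derivation:
Click 1 (2,4) count=1: revealed 1 new [(2,4)] -> total=1
Click 2 (4,4) count=0: revealed 21 new [(1,4) (1,5) (1,6) (2,5) (2,6) (3,3) (3,4) (3,5) (3,6) (4,3) (4,4) (4,5) (4,6) (5,3) (5,4) (5,5) (5,6) (6,3) (6,4) (6,5) (6,6)] -> total=22
Click 3 (4,3) count=2: revealed 0 new [(none)] -> total=22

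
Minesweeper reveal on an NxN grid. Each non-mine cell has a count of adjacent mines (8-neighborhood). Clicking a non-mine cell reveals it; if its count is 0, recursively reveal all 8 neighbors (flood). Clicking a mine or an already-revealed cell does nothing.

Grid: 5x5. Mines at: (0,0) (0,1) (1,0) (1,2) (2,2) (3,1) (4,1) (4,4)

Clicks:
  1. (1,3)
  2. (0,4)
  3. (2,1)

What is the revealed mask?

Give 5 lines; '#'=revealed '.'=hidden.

Click 1 (1,3) count=2: revealed 1 new [(1,3)] -> total=1
Click 2 (0,4) count=0: revealed 7 new [(0,3) (0,4) (1,4) (2,3) (2,4) (3,3) (3,4)] -> total=8
Click 3 (2,1) count=4: revealed 1 new [(2,1)] -> total=9

Answer: ...##
...##
.#.##
...##
.....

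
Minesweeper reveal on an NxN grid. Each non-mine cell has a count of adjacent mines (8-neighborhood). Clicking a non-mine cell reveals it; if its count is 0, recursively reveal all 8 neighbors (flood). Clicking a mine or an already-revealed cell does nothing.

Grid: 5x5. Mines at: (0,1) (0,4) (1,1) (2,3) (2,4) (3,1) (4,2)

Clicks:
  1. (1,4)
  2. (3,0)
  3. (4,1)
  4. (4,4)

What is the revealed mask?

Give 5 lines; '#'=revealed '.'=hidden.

Answer: .....
....#
.....
#..##
.#.##

Derivation:
Click 1 (1,4) count=3: revealed 1 new [(1,4)] -> total=1
Click 2 (3,0) count=1: revealed 1 new [(3,0)] -> total=2
Click 3 (4,1) count=2: revealed 1 new [(4,1)] -> total=3
Click 4 (4,4) count=0: revealed 4 new [(3,3) (3,4) (4,3) (4,4)] -> total=7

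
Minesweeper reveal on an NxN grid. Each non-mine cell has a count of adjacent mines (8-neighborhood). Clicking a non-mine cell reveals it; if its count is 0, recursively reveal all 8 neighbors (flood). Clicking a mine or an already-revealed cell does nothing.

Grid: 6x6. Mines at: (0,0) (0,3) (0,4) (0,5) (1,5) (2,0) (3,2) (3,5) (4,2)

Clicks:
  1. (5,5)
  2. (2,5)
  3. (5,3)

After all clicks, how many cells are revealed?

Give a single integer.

Click 1 (5,5) count=0: revealed 6 new [(4,3) (4,4) (4,5) (5,3) (5,4) (5,5)] -> total=6
Click 2 (2,5) count=2: revealed 1 new [(2,5)] -> total=7
Click 3 (5,3) count=1: revealed 0 new [(none)] -> total=7

Answer: 7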